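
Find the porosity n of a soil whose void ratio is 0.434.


Result: 0.3026

Derivation:
Using the relation n = e / (1 + e)
n = 0.434 / (1 + 0.434)
n = 0.434 / 1.434
n = 0.3026


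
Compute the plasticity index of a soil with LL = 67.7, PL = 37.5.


Using PI = LL - PL
PI = 67.7 - 37.5
PI = 30.2


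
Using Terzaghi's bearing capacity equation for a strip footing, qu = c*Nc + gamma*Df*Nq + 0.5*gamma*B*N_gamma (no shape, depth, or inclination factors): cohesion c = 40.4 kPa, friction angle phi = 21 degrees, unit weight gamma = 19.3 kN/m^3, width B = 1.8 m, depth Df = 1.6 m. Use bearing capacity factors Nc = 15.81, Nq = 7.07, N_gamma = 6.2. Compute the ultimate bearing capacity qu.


Result: 964.74 kPa

Derivation:
Compute qu = c*Nc + gamma*Df*Nq + 0.5*gamma*B*N_gamma
Term 1: 40.4 * 15.81 = 638.724
Term 2: 19.3 * 1.6 * 7.07 = 218.3216
Term 3: 0.5 * 19.3 * 1.8 * 6.2 = 107.694
qu = 638.724 + 218.3216 + 107.694
qu = 964.74 kPa


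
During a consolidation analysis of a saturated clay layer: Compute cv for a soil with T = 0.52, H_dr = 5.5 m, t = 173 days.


Using cv = T * H_dr^2 / t
H_dr^2 = 5.5^2 = 30.25
cv = 0.52 * 30.25 / 173
cv = 0.09092 m^2/day


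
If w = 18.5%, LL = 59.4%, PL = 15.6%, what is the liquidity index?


First compute the plasticity index:
PI = LL - PL = 59.4 - 15.6 = 43.8
Then compute the liquidity index:
LI = (w - PL) / PI
LI = (18.5 - 15.6) / 43.8
LI = 0.066


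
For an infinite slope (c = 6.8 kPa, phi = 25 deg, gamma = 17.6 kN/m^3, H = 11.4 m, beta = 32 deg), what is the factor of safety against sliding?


Using Fs = c / (gamma*H*sin(beta)*cos(beta)) + tan(phi)/tan(beta)
Cohesion contribution = 6.8 / (17.6*11.4*sin(32)*cos(32))
Cohesion contribution = 0.0754156
Friction contribution = tan(25)/tan(32) = 0.746248
Fs = 0.0754156 + 0.746248
Fs = 0.822


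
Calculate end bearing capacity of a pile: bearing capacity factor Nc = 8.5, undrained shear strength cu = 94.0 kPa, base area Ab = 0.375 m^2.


Result: 299.62 kN

Derivation:
Using Qb = Nc * cu * Ab
Qb = 8.5 * 94.0 * 0.375
Qb = 299.62 kN


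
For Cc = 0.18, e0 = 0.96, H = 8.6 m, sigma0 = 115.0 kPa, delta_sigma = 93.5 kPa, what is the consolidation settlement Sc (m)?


Result: 0.2041 m

Derivation:
Using Sc = Cc * H / (1 + e0) * log10((sigma0 + delta_sigma) / sigma0)
Stress ratio = (115.0 + 93.5) / 115.0 = 1.81304
log10(1.81304) = 0.258408
Cc * H / (1 + e0) = 0.18 * 8.6 / (1 + 0.96) = 0.789796
Sc = 0.789796 * 0.258408
Sc = 0.2041 m


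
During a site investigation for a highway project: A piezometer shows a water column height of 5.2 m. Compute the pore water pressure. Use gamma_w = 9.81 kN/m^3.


Using u = gamma_w * h_w
u = 9.81 * 5.2
u = 51.01 kPa


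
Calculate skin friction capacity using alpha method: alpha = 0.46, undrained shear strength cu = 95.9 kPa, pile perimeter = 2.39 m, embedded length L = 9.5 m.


Using Qs = alpha * cu * perimeter * L
Qs = 0.46 * 95.9 * 2.39 * 9.5
Qs = 1001.61 kN


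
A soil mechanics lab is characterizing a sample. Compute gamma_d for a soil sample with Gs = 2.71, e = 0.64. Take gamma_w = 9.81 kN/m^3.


Using gamma_d = Gs * gamma_w / (1 + e)
gamma_d = 2.71 * 9.81 / (1 + 0.64)
gamma_d = 2.71 * 9.81 / 1.64
gamma_d = 16.21 kN/m^3


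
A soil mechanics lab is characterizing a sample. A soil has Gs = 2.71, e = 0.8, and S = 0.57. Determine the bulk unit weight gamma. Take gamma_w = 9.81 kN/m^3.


Using gamma = gamma_w * (Gs + S*e) / (1 + e)
Numerator: Gs + S*e = 2.71 + 0.57*0.8 = 3.166
Denominator: 1 + e = 1 + 0.8 = 1.8
gamma = 9.81 * 3.166 / 1.8
gamma = 17.255 kN/m^3


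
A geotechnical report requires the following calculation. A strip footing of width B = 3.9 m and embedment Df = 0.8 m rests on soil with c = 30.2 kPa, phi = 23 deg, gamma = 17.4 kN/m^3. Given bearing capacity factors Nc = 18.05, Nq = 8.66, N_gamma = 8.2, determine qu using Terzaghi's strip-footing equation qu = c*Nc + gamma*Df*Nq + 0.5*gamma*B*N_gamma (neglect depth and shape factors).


Compute qu = c*Nc + gamma*Df*Nq + 0.5*gamma*B*N_gamma
Term 1: 30.2 * 18.05 = 545.11
Term 2: 17.4 * 0.8 * 8.66 = 120.5472
Term 3: 0.5 * 17.4 * 3.9 * 8.2 = 278.226
qu = 545.11 + 120.5472 + 278.226
qu = 943.88 kPa


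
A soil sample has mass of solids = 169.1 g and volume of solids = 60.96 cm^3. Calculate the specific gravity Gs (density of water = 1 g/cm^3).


Using Gs = m_s / (V_s * rho_w)
Since rho_w = 1 g/cm^3:
Gs = 169.1 / 60.96
Gs = 2.774


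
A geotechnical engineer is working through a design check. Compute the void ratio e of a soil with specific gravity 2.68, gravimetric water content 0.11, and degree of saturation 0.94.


Result: 0.3136

Derivation:
Using the relation e = Gs * w / S
e = 2.68 * 0.11 / 0.94
e = 0.3136


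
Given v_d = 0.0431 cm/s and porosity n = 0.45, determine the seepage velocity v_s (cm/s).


Result: 0.09578 cm/s

Derivation:
Using v_s = v_d / n
v_s = 0.0431 / 0.45
v_s = 0.09578 cm/s


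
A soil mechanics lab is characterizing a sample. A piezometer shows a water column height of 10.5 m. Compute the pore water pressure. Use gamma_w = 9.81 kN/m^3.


Using u = gamma_w * h_w
u = 9.81 * 10.5
u = 103.01 kPa


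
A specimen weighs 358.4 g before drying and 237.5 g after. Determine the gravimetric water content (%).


Using w = (m_wet - m_dry) / m_dry * 100
m_wet - m_dry = 358.4 - 237.5 = 120.9 g
w = 120.9 / 237.5 * 100
w = 50.91 %


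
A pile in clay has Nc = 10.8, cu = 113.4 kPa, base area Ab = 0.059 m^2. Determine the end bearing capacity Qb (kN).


Result: 72.26 kN

Derivation:
Using Qb = Nc * cu * Ab
Qb = 10.8 * 113.4 * 0.059
Qb = 72.26 kN


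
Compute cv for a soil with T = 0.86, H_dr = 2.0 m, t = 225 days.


Using cv = T * H_dr^2 / t
H_dr^2 = 2.0^2 = 4.0
cv = 0.86 * 4.0 / 225
cv = 0.01529 m^2/day


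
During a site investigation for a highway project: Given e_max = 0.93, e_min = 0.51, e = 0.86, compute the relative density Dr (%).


Result: 16.67 %

Derivation:
Using Dr = (e_max - e) / (e_max - e_min) * 100
e_max - e = 0.93 - 0.86 = 0.07
e_max - e_min = 0.93 - 0.51 = 0.42
Dr = 0.07 / 0.42 * 100
Dr = 16.67 %


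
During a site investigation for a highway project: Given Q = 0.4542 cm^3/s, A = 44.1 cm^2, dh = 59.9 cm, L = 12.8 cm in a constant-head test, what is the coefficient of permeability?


Compute hydraulic gradient:
i = dh / L = 59.9 / 12.8 = 4.67969
Then apply Darcy's law:
k = Q / (A * i)
k = 0.4542 / (44.1 * 4.67969)
k = 0.4542 / 206.374
k = 0.002201 cm/s


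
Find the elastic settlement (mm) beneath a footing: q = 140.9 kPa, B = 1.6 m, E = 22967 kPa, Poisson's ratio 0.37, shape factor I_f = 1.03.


Using Se = q * B * (1 - nu^2) * I_f / E
1 - nu^2 = 1 - 0.37^2 = 0.8631
Se = 140.9 * 1.6 * 0.8631 * 1.03 / 22967
Se = 0.008726 m
Convert to mm: Se = 0.008726 * 1000 = 8.726 mm


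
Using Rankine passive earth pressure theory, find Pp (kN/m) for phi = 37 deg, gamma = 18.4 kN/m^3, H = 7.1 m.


Compute passive earth pressure coefficient:
Kp = tan^2(45 + phi/2) = tan^2(63.5) = 4.022791
Compute passive force:
Pp = 0.5 * Kp * gamma * H^2
Pp = 0.5 * 4.022791 * 18.4 * 7.1^2
Pp = 1865.66 kN/m


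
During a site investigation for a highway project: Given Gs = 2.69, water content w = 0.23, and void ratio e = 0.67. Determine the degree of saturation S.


Result: 0.9234

Derivation:
Using S = Gs * w / e
S = 2.69 * 0.23 / 0.67
S = 0.9234


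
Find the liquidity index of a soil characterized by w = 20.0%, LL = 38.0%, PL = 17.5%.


Result: 0.122

Derivation:
First compute the plasticity index:
PI = LL - PL = 38.0 - 17.5 = 20.5
Then compute the liquidity index:
LI = (w - PL) / PI
LI = (20.0 - 17.5) / 20.5
LI = 0.122


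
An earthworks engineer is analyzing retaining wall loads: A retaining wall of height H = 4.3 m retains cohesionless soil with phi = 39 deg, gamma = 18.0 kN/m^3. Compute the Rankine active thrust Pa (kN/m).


Result: 37.86 kN/m

Derivation:
Compute active earth pressure coefficient:
Ka = tan^2(45 - phi/2) = tan^2(25.5) = 0.227506
Compute active force:
Pa = 0.5 * Ka * gamma * H^2
Pa = 0.5 * 0.227506 * 18.0 * 4.3^2
Pa = 37.86 kN/m


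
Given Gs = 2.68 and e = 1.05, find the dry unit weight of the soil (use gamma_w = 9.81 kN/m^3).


Result: 12.825 kN/m^3

Derivation:
Using gamma_d = Gs * gamma_w / (1 + e)
gamma_d = 2.68 * 9.81 / (1 + 1.05)
gamma_d = 2.68 * 9.81 / 2.05
gamma_d = 12.825 kN/m^3


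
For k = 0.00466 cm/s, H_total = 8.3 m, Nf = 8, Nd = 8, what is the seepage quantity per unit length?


Result: 0.0003868 m^3/s per m

Derivation:
Convert k to m/s for unit consistency with H:
k = 0.00466 cm/s = 0.00466 / 100 m/s = 4.66e-05 m/s
Using q = k * H * Nf / Nd
Nf / Nd = 8 / 8 = 1.0
q = 4.66e-05 * 8.3 * 1.0
q = 0.0003868 m^3/s per m


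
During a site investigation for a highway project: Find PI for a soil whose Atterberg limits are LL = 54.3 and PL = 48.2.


Using PI = LL - PL
PI = 54.3 - 48.2
PI = 6.1


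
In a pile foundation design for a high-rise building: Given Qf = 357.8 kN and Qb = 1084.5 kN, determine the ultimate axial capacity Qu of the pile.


Using Qu = Qf + Qb
Qu = 357.8 + 1084.5
Qu = 1442.3 kN


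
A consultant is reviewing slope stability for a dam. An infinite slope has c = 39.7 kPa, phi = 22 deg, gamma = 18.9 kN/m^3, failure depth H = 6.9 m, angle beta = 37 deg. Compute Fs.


Using Fs = c / (gamma*H*sin(beta)*cos(beta)) + tan(phi)/tan(beta)
Cohesion contribution = 39.7 / (18.9*6.9*sin(37)*cos(37))
Cohesion contribution = 0.633385
Friction contribution = tan(22)/tan(37) = 0.536161
Fs = 0.633385 + 0.536161
Fs = 1.17


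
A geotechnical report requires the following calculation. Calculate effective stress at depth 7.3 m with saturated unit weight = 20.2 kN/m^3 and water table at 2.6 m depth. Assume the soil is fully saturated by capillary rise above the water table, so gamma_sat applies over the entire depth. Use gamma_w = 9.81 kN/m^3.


Total stress = gamma_sat * depth
sigma = 20.2 * 7.3 = 147.46 kPa
Pore water pressure u = gamma_w * (depth - d_wt)
u = 9.81 * (7.3 - 2.6) = 46.107 kPa
Effective stress = sigma - u
sigma' = 147.46 - 46.107 = 101.35 kPa


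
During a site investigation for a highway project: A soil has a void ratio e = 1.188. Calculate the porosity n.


Using the relation n = e / (1 + e)
n = 1.188 / (1 + 1.188)
n = 1.188 / 2.188
n = 0.543


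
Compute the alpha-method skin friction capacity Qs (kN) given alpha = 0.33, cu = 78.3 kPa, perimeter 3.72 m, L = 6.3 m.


Using Qs = alpha * cu * perimeter * L
Qs = 0.33 * 78.3 * 3.72 * 6.3
Qs = 605.56 kN


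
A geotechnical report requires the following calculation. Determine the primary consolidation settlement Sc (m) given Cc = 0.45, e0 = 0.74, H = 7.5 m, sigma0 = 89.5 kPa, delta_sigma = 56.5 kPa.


Using Sc = Cc * H / (1 + e0) * log10((sigma0 + delta_sigma) / sigma0)
Stress ratio = (89.5 + 56.5) / 89.5 = 1.63128
log10(1.63128) = 0.21253
Cc * H / (1 + e0) = 0.45 * 7.5 / (1 + 0.74) = 1.93966
Sc = 1.93966 * 0.21253
Sc = 0.4122 m


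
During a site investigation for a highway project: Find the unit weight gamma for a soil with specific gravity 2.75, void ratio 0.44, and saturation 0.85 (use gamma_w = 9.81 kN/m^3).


Result: 21.282 kN/m^3

Derivation:
Using gamma = gamma_w * (Gs + S*e) / (1 + e)
Numerator: Gs + S*e = 2.75 + 0.85*0.44 = 3.124
Denominator: 1 + e = 1 + 0.44 = 1.44
gamma = 9.81 * 3.124 / 1.44
gamma = 21.282 kN/m^3


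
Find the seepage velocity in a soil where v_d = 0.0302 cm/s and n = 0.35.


Result: 0.08629 cm/s

Derivation:
Using v_s = v_d / n
v_s = 0.0302 / 0.35
v_s = 0.08629 cm/s


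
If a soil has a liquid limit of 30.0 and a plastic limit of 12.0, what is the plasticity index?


Result: 18.0

Derivation:
Using PI = LL - PL
PI = 30.0 - 12.0
PI = 18.0


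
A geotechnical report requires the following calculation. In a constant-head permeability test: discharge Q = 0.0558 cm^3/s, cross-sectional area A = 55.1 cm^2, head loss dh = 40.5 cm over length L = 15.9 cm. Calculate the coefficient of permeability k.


Result: 0.000398 cm/s

Derivation:
Compute hydraulic gradient:
i = dh / L = 40.5 / 15.9 = 2.54717
Then apply Darcy's law:
k = Q / (A * i)
k = 0.0558 / (55.1 * 2.54717)
k = 0.0558 / 140.349
k = 0.000398 cm/s


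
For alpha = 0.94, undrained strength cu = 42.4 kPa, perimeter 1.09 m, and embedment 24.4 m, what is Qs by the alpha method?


Using Qs = alpha * cu * perimeter * L
Qs = 0.94 * 42.4 * 1.09 * 24.4
Qs = 1060.01 kN


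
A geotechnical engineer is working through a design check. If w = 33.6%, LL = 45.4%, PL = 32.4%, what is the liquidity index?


First compute the plasticity index:
PI = LL - PL = 45.4 - 32.4 = 13.0
Then compute the liquidity index:
LI = (w - PL) / PI
LI = (33.6 - 32.4) / 13.0
LI = 0.092


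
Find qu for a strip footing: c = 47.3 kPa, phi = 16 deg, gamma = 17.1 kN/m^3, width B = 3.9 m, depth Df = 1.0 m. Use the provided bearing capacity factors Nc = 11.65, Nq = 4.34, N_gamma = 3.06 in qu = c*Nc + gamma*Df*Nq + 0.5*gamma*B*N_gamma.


Compute qu = c*Nc + gamma*Df*Nq + 0.5*gamma*B*N_gamma
Term 1: 47.3 * 11.65 = 551.045
Term 2: 17.1 * 1.0 * 4.34 = 74.214
Term 3: 0.5 * 17.1 * 3.9 * 3.06 = 102.0357
qu = 551.045 + 74.214 + 102.0357
qu = 727.29 kPa


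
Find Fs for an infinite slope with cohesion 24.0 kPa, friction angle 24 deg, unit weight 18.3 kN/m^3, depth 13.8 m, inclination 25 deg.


Using Fs = c / (gamma*H*sin(beta)*cos(beta)) + tan(phi)/tan(beta)
Cohesion contribution = 24.0 / (18.3*13.8*sin(25)*cos(25))
Cohesion contribution = 0.248117
Friction contribution = tan(24)/tan(25) = 0.954796
Fs = 0.248117 + 0.954796
Fs = 1.203


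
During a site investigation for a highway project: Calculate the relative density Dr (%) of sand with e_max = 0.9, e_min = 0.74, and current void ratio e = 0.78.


Using Dr = (e_max - e) / (e_max - e_min) * 100
e_max - e = 0.9 - 0.78 = 0.12
e_max - e_min = 0.9 - 0.74 = 0.16
Dr = 0.12 / 0.16 * 100
Dr = 75.0 %


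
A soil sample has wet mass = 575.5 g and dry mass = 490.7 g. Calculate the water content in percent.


Using w = (m_wet - m_dry) / m_dry * 100
m_wet - m_dry = 575.5 - 490.7 = 84.8 g
w = 84.8 / 490.7 * 100
w = 17.28 %


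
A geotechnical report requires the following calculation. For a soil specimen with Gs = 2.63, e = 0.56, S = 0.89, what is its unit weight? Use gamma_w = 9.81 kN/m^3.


Using gamma = gamma_w * (Gs + S*e) / (1 + e)
Numerator: Gs + S*e = 2.63 + 0.89*0.56 = 3.1284
Denominator: 1 + e = 1 + 0.56 = 1.56
gamma = 9.81 * 3.1284 / 1.56
gamma = 19.673 kN/m^3


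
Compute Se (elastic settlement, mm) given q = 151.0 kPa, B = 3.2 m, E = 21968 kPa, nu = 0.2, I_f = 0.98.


Using Se = q * B * (1 - nu^2) * I_f / E
1 - nu^2 = 1 - 0.2^2 = 0.96
Se = 151.0 * 3.2 * 0.96 * 0.98 / 21968
Se = 0.020693 m
Convert to mm: Se = 0.020693 * 1000 = 20.693 mm


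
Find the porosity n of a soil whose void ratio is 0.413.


Result: 0.2923

Derivation:
Using the relation n = e / (1 + e)
n = 0.413 / (1 + 0.413)
n = 0.413 / 1.413
n = 0.2923


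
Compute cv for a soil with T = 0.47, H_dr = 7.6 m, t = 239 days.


Result: 0.11359 m^2/day

Derivation:
Using cv = T * H_dr^2 / t
H_dr^2 = 7.6^2 = 57.76
cv = 0.47 * 57.76 / 239
cv = 0.11359 m^2/day


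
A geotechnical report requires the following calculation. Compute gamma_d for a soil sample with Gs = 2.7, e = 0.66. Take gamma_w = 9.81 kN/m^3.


Using gamma_d = Gs * gamma_w / (1 + e)
gamma_d = 2.7 * 9.81 / (1 + 0.66)
gamma_d = 2.7 * 9.81 / 1.66
gamma_d = 15.956 kN/m^3


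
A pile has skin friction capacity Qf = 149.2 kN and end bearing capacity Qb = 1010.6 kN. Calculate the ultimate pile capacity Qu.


Result: 1159.8 kN

Derivation:
Using Qu = Qf + Qb
Qu = 149.2 + 1010.6
Qu = 1159.8 kN


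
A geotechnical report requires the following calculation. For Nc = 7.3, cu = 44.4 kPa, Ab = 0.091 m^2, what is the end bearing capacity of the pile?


Using Qb = Nc * cu * Ab
Qb = 7.3 * 44.4 * 0.091
Qb = 29.49 kN


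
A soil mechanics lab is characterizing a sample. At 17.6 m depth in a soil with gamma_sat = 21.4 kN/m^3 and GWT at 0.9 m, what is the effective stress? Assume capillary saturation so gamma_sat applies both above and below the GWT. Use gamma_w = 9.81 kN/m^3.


Total stress = gamma_sat * depth
sigma = 21.4 * 17.6 = 376.64 kPa
Pore water pressure u = gamma_w * (depth - d_wt)
u = 9.81 * (17.6 - 0.9) = 163.827 kPa
Effective stress = sigma - u
sigma' = 376.64 - 163.827 = 212.81 kPa


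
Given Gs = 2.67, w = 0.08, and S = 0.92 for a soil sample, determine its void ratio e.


Using the relation e = Gs * w / S
e = 2.67 * 0.08 / 0.92
e = 0.2322


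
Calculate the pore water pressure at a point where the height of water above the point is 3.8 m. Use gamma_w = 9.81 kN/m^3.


Result: 37.28 kPa

Derivation:
Using u = gamma_w * h_w
u = 9.81 * 3.8
u = 37.28 kPa


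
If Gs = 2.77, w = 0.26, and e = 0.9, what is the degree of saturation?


Using S = Gs * w / e
S = 2.77 * 0.26 / 0.9
S = 0.8002


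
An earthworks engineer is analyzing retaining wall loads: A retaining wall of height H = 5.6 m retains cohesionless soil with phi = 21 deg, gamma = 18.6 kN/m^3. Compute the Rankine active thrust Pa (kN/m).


Compute active earth pressure coefficient:
Ka = tan^2(45 - phi/2) = tan^2(34.5) = 0.472355
Compute active force:
Pa = 0.5 * Ka * gamma * H^2
Pa = 0.5 * 0.472355 * 18.6 * 5.6^2
Pa = 137.76 kN/m


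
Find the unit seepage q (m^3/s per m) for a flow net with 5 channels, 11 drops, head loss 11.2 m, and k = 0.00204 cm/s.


Convert k to m/s for unit consistency with H:
k = 0.00204 cm/s = 0.00204 / 100 m/s = 2.04e-05 m/s
Using q = k * H * Nf / Nd
Nf / Nd = 5 / 11 = 0.4545
q = 2.04e-05 * 11.2 * 0.4545
q = 0.0001039 m^3/s per m


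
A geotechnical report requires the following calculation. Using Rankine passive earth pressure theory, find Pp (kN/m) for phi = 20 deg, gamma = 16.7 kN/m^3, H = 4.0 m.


Result: 272.49 kN/m

Derivation:
Compute passive earth pressure coefficient:
Kp = tan^2(45 + phi/2) = tan^2(55.0) = 2.039607
Compute passive force:
Pp = 0.5 * Kp * gamma * H^2
Pp = 0.5 * 2.039607 * 16.7 * 4.0^2
Pp = 272.49 kN/m


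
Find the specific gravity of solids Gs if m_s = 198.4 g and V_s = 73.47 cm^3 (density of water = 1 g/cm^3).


Using Gs = m_s / (V_s * rho_w)
Since rho_w = 1 g/cm^3:
Gs = 198.4 / 73.47
Gs = 2.7


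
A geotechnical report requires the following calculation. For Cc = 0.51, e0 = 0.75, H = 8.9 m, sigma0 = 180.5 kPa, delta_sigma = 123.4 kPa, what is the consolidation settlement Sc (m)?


Using Sc = Cc * H / (1 + e0) * log10((sigma0 + delta_sigma) / sigma0)
Stress ratio = (180.5 + 123.4) / 180.5 = 1.68366
log10(1.68366) = 0.226253
Cc * H / (1 + e0) = 0.51 * 8.9 / (1 + 0.75) = 2.59371
Sc = 2.59371 * 0.226253
Sc = 0.5868 m


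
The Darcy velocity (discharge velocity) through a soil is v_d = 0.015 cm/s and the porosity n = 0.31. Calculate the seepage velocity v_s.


Using v_s = v_d / n
v_s = 0.015 / 0.31
v_s = 0.04839 cm/s


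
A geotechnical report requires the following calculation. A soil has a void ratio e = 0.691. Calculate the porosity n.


Result: 0.4086

Derivation:
Using the relation n = e / (1 + e)
n = 0.691 / (1 + 0.691)
n = 0.691 / 1.691
n = 0.4086


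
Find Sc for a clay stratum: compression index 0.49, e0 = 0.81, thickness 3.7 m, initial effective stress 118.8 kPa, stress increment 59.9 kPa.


Result: 0.1776 m

Derivation:
Using Sc = Cc * H / (1 + e0) * log10((sigma0 + delta_sigma) / sigma0)
Stress ratio = (118.8 + 59.9) / 118.8 = 1.50421
log10(1.50421) = 0.177308
Cc * H / (1 + e0) = 0.49 * 3.7 / (1 + 0.81) = 1.00166
Sc = 1.00166 * 0.177308
Sc = 0.1776 m


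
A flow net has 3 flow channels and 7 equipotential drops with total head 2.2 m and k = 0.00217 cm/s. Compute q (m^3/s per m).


Result: 2.046e-05 m^3/s per m

Derivation:
Convert k to m/s for unit consistency with H:
k = 0.00217 cm/s = 0.00217 / 100 m/s = 2.17e-05 m/s
Using q = k * H * Nf / Nd
Nf / Nd = 3 / 7 = 0.4286
q = 2.17e-05 * 2.2 * 0.4286
q = 2.046e-05 m^3/s per m


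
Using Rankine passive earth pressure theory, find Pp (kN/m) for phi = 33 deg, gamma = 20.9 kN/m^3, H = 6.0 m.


Result: 1276.12 kN/m

Derivation:
Compute passive earth pressure coefficient:
Kp = tan^2(45 + phi/2) = tan^2(61.5) = 3.39212
Compute passive force:
Pp = 0.5 * Kp * gamma * H^2
Pp = 0.5 * 3.39212 * 20.9 * 6.0^2
Pp = 1276.12 kN/m


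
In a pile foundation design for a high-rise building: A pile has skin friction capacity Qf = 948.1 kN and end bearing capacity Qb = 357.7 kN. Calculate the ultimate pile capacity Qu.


Result: 1305.8 kN

Derivation:
Using Qu = Qf + Qb
Qu = 948.1 + 357.7
Qu = 1305.8 kN


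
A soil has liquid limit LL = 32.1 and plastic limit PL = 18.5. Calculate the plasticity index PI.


Using PI = LL - PL
PI = 32.1 - 18.5
PI = 13.6


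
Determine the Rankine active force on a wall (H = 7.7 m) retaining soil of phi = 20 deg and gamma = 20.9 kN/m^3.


Compute active earth pressure coefficient:
Ka = tan^2(45 - phi/2) = tan^2(35.0) = 0.490291
Compute active force:
Pa = 0.5 * Ka * gamma * H^2
Pa = 0.5 * 0.490291 * 20.9 * 7.7^2
Pa = 303.77 kN/m


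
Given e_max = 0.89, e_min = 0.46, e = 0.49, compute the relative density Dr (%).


Using Dr = (e_max - e) / (e_max - e_min) * 100
e_max - e = 0.89 - 0.49 = 0.4
e_max - e_min = 0.89 - 0.46 = 0.43
Dr = 0.4 / 0.43 * 100
Dr = 93.02 %


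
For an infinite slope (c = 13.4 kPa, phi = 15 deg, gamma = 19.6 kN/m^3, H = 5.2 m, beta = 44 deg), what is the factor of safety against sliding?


Using Fs = c / (gamma*H*sin(beta)*cos(beta)) + tan(phi)/tan(beta)
Cohesion contribution = 13.4 / (19.6*5.2*sin(44)*cos(44))
Cohesion contribution = 0.263112
Friction contribution = tan(15)/tan(44) = 0.27747
Fs = 0.263112 + 0.27747
Fs = 0.541


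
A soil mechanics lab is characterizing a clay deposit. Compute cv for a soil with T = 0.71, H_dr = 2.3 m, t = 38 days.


Result: 0.09884 m^2/day

Derivation:
Using cv = T * H_dr^2 / t
H_dr^2 = 2.3^2 = 5.29
cv = 0.71 * 5.29 / 38
cv = 0.09884 m^2/day


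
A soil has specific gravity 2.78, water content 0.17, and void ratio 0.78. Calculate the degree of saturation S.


Result: 0.6059

Derivation:
Using S = Gs * w / e
S = 2.78 * 0.17 / 0.78
S = 0.6059


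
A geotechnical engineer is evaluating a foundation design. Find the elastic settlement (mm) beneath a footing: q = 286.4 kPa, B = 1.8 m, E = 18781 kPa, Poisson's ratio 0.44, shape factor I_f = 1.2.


Result: 26.562 mm

Derivation:
Using Se = q * B * (1 - nu^2) * I_f / E
1 - nu^2 = 1 - 0.44^2 = 0.8064
Se = 286.4 * 1.8 * 0.8064 * 1.2 / 18781
Se = 0.026562 m
Convert to mm: Se = 0.026562 * 1000 = 26.562 mm


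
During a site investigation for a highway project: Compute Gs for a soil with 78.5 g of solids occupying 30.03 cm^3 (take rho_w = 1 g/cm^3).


Using Gs = m_s / (V_s * rho_w)
Since rho_w = 1 g/cm^3:
Gs = 78.5 / 30.03
Gs = 2.614


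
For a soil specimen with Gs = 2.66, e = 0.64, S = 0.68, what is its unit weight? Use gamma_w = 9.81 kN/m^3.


Using gamma = gamma_w * (Gs + S*e) / (1 + e)
Numerator: Gs + S*e = 2.66 + 0.68*0.64 = 3.0952
Denominator: 1 + e = 1 + 0.64 = 1.64
gamma = 9.81 * 3.0952 / 1.64
gamma = 18.515 kN/m^3


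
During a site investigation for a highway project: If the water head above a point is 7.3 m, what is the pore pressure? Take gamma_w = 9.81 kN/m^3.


Using u = gamma_w * h_w
u = 9.81 * 7.3
u = 71.61 kPa


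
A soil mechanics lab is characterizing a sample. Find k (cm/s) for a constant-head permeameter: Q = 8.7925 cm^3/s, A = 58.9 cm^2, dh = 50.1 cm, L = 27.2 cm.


Result: 0.081045 cm/s

Derivation:
Compute hydraulic gradient:
i = dh / L = 50.1 / 27.2 = 1.84191
Then apply Darcy's law:
k = Q / (A * i)
k = 8.7925 / (58.9 * 1.84191)
k = 8.7925 / 108.489
k = 0.081045 cm/s


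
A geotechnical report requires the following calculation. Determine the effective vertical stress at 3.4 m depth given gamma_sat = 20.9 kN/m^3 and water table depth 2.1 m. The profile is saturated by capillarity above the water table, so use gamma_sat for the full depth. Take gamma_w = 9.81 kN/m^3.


Result: 58.31 kPa

Derivation:
Total stress = gamma_sat * depth
sigma = 20.9 * 3.4 = 71.06 kPa
Pore water pressure u = gamma_w * (depth - d_wt)
u = 9.81 * (3.4 - 2.1) = 12.753 kPa
Effective stress = sigma - u
sigma' = 71.06 - 12.753 = 58.31 kPa


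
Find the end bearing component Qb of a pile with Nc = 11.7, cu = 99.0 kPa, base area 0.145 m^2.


Result: 167.95 kN

Derivation:
Using Qb = Nc * cu * Ab
Qb = 11.7 * 99.0 * 0.145
Qb = 167.95 kN


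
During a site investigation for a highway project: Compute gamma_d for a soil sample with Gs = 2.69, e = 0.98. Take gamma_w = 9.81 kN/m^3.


Result: 13.328 kN/m^3

Derivation:
Using gamma_d = Gs * gamma_w / (1 + e)
gamma_d = 2.69 * 9.81 / (1 + 0.98)
gamma_d = 2.69 * 9.81 / 1.98
gamma_d = 13.328 kN/m^3


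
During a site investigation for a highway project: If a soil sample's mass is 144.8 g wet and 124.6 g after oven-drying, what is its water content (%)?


Using w = (m_wet - m_dry) / m_dry * 100
m_wet - m_dry = 144.8 - 124.6 = 20.2 g
w = 20.2 / 124.6 * 100
w = 16.21 %


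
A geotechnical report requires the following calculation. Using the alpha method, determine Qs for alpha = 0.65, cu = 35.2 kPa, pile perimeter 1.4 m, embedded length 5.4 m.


Using Qs = alpha * cu * perimeter * L
Qs = 0.65 * 35.2 * 1.4 * 5.4
Qs = 172.97 kN


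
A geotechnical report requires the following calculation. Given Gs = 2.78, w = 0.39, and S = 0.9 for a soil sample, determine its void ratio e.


Result: 1.2047

Derivation:
Using the relation e = Gs * w / S
e = 2.78 * 0.39 / 0.9
e = 1.2047


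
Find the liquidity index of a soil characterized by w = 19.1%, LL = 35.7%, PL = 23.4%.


First compute the plasticity index:
PI = LL - PL = 35.7 - 23.4 = 12.3
Then compute the liquidity index:
LI = (w - PL) / PI
LI = (19.1 - 23.4) / 12.3
LI = -0.35


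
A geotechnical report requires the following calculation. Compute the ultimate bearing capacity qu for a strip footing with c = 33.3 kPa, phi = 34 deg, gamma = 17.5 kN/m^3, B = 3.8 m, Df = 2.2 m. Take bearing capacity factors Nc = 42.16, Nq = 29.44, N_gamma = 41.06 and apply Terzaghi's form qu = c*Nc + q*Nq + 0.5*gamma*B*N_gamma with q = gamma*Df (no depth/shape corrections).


Compute qu = c*Nc + gamma*Df*Nq + 0.5*gamma*B*N_gamma
Term 1: 33.3 * 42.16 = 1403.928
Term 2: 17.5 * 2.2 * 29.44 = 1133.44
Term 3: 0.5 * 17.5 * 3.8 * 41.06 = 1365.245
qu = 1403.928 + 1133.44 + 1365.245
qu = 3902.61 kPa


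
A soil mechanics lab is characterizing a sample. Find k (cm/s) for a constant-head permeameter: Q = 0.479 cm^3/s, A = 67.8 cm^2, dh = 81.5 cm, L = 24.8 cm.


Compute hydraulic gradient:
i = dh / L = 81.5 / 24.8 = 3.28629
Then apply Darcy's law:
k = Q / (A * i)
k = 0.479 / (67.8 * 3.28629)
k = 0.479 / 222.81
k = 0.00215 cm/s


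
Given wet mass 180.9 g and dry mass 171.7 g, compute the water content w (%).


Using w = (m_wet - m_dry) / m_dry * 100
m_wet - m_dry = 180.9 - 171.7 = 9.2 g
w = 9.2 / 171.7 * 100
w = 5.36 %


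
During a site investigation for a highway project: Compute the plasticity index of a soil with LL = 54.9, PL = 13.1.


Using PI = LL - PL
PI = 54.9 - 13.1
PI = 41.8


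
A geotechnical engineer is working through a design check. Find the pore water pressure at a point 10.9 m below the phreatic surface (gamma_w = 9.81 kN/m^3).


Using u = gamma_w * h_w
u = 9.81 * 10.9
u = 106.93 kPa


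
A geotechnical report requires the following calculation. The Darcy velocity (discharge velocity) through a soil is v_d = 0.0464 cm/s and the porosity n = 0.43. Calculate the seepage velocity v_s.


Result: 0.10791 cm/s

Derivation:
Using v_s = v_d / n
v_s = 0.0464 / 0.43
v_s = 0.10791 cm/s


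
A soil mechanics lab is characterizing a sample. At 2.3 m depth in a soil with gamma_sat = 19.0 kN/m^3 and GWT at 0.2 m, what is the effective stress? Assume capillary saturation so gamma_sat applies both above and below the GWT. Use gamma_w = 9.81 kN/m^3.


Result: 23.1 kPa

Derivation:
Total stress = gamma_sat * depth
sigma = 19.0 * 2.3 = 43.7 kPa
Pore water pressure u = gamma_w * (depth - d_wt)
u = 9.81 * (2.3 - 0.2) = 20.601 kPa
Effective stress = sigma - u
sigma' = 43.7 - 20.601 = 23.1 kPa


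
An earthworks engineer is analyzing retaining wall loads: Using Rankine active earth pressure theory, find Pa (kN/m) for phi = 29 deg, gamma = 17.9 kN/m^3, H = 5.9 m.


Result: 108.1 kN/m

Derivation:
Compute active earth pressure coefficient:
Ka = tan^2(45 - phi/2) = tan^2(30.5) = 0.346974
Compute active force:
Pa = 0.5 * Ka * gamma * H^2
Pa = 0.5 * 0.346974 * 17.9 * 5.9^2
Pa = 108.1 kN/m


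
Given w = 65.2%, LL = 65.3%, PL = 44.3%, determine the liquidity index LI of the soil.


First compute the plasticity index:
PI = LL - PL = 65.3 - 44.3 = 21.0
Then compute the liquidity index:
LI = (w - PL) / PI
LI = (65.2 - 44.3) / 21.0
LI = 0.995


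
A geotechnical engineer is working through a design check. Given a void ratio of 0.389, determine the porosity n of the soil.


Result: 0.2801

Derivation:
Using the relation n = e / (1 + e)
n = 0.389 / (1 + 0.389)
n = 0.389 / 1.389
n = 0.2801


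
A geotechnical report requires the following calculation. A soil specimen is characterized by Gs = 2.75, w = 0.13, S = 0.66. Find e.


Result: 0.5417

Derivation:
Using the relation e = Gs * w / S
e = 2.75 * 0.13 / 0.66
e = 0.5417


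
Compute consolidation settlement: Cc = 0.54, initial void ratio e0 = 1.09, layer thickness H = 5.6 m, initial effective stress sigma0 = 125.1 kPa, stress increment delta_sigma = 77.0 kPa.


Result: 0.3014 m

Derivation:
Using Sc = Cc * H / (1 + e0) * log10((sigma0 + delta_sigma) / sigma0)
Stress ratio = (125.1 + 77.0) / 125.1 = 1.61551
log10(1.61551) = 0.208309
Cc * H / (1 + e0) = 0.54 * 5.6 / (1 + 1.09) = 1.44689
Sc = 1.44689 * 0.208309
Sc = 0.3014 m


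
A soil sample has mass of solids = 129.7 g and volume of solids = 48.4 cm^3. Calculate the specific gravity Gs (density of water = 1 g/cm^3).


Result: 2.68

Derivation:
Using Gs = m_s / (V_s * rho_w)
Since rho_w = 1 g/cm^3:
Gs = 129.7 / 48.4
Gs = 2.68


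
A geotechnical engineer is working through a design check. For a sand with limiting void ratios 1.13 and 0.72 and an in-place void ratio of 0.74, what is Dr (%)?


Result: 95.12 %

Derivation:
Using Dr = (e_max - e) / (e_max - e_min) * 100
e_max - e = 1.13 - 0.74 = 0.39
e_max - e_min = 1.13 - 0.72 = 0.41
Dr = 0.39 / 0.41 * 100
Dr = 95.12 %


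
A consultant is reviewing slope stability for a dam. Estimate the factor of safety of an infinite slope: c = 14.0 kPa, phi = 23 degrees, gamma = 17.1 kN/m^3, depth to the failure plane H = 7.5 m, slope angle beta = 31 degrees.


Result: 0.954

Derivation:
Using Fs = c / (gamma*H*sin(beta)*cos(beta)) + tan(phi)/tan(beta)
Cohesion contribution = 14.0 / (17.1*7.5*sin(31)*cos(31))
Cohesion contribution = 0.247267
Friction contribution = tan(23)/tan(31) = 0.706445
Fs = 0.247267 + 0.706445
Fs = 0.954


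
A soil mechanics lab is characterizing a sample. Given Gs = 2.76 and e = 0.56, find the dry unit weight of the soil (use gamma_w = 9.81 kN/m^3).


Using gamma_d = Gs * gamma_w / (1 + e)
gamma_d = 2.76 * 9.81 / (1 + 0.56)
gamma_d = 2.76 * 9.81 / 1.56
gamma_d = 17.356 kN/m^3


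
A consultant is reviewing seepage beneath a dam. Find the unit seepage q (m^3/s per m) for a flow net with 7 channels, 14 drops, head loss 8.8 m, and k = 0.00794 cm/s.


Convert k to m/s for unit consistency with H:
k = 0.00794 cm/s = 0.00794 / 100 m/s = 7.94e-05 m/s
Using q = k * H * Nf / Nd
Nf / Nd = 7 / 14 = 0.5
q = 7.94e-05 * 8.8 * 0.5
q = 0.0003494 m^3/s per m


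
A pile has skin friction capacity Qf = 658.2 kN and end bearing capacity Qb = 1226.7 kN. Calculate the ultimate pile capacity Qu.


Result: 1884.9 kN

Derivation:
Using Qu = Qf + Qb
Qu = 658.2 + 1226.7
Qu = 1884.9 kN


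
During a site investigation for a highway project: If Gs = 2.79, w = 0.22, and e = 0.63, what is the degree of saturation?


Using S = Gs * w / e
S = 2.79 * 0.22 / 0.63
S = 0.9743


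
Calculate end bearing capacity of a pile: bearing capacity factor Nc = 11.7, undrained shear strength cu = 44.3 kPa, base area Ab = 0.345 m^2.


Result: 178.82 kN

Derivation:
Using Qb = Nc * cu * Ab
Qb = 11.7 * 44.3 * 0.345
Qb = 178.82 kN


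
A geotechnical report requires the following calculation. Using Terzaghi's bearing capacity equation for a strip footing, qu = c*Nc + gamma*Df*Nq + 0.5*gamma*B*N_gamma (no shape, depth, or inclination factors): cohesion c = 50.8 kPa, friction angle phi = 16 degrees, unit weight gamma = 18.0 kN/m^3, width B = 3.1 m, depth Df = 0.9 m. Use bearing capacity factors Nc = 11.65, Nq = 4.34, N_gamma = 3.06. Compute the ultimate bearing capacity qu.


Compute qu = c*Nc + gamma*Df*Nq + 0.5*gamma*B*N_gamma
Term 1: 50.8 * 11.65 = 591.82
Term 2: 18.0 * 0.9 * 4.34 = 70.308
Term 3: 0.5 * 18.0 * 3.1 * 3.06 = 85.374
qu = 591.82 + 70.308 + 85.374
qu = 747.5 kPa


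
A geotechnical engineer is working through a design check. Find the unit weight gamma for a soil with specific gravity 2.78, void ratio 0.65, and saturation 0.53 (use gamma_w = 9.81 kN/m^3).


Using gamma = gamma_w * (Gs + S*e) / (1 + e)
Numerator: Gs + S*e = 2.78 + 0.53*0.65 = 3.1245
Denominator: 1 + e = 1 + 0.65 = 1.65
gamma = 9.81 * 3.1245 / 1.65
gamma = 18.577 kN/m^3


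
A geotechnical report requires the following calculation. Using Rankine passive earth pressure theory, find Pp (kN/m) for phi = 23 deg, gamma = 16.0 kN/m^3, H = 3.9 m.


Result: 277.75 kN/m

Derivation:
Compute passive earth pressure coefficient:
Kp = tan^2(45 + phi/2) = tan^2(56.5) = 2.282623
Compute passive force:
Pp = 0.5 * Kp * gamma * H^2
Pp = 0.5 * 2.282623 * 16.0 * 3.9^2
Pp = 277.75 kN/m


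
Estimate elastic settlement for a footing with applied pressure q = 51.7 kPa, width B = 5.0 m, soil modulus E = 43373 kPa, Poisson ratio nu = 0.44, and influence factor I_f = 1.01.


Using Se = q * B * (1 - nu^2) * I_f / E
1 - nu^2 = 1 - 0.44^2 = 0.8064
Se = 51.7 * 5.0 * 0.8064 * 1.01 / 43373
Se = 0.004854 m
Convert to mm: Se = 0.004854 * 1000 = 4.854 mm


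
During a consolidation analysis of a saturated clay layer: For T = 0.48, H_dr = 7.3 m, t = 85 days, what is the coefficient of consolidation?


Result: 0.30093 m^2/day

Derivation:
Using cv = T * H_dr^2 / t
H_dr^2 = 7.3^2 = 53.29
cv = 0.48 * 53.29 / 85
cv = 0.30093 m^2/day


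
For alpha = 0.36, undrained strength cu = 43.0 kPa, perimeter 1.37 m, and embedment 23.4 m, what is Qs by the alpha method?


Result: 496.26 kN

Derivation:
Using Qs = alpha * cu * perimeter * L
Qs = 0.36 * 43.0 * 1.37 * 23.4
Qs = 496.26 kN


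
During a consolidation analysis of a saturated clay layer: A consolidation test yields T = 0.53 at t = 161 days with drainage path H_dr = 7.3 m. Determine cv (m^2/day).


Using cv = T * H_dr^2 / t
H_dr^2 = 7.3^2 = 53.29
cv = 0.53 * 53.29 / 161
cv = 0.17543 m^2/day


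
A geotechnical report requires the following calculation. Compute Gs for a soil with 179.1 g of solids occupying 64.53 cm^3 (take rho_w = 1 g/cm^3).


Result: 2.775

Derivation:
Using Gs = m_s / (V_s * rho_w)
Since rho_w = 1 g/cm^3:
Gs = 179.1 / 64.53
Gs = 2.775


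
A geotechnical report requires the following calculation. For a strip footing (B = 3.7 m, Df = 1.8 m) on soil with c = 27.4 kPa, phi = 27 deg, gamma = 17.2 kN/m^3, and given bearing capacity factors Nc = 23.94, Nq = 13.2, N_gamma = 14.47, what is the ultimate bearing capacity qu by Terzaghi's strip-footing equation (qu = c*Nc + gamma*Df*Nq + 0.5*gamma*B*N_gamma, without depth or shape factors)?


Result: 1525.06 kPa

Derivation:
Compute qu = c*Nc + gamma*Df*Nq + 0.5*gamma*B*N_gamma
Term 1: 27.4 * 23.94 = 655.956
Term 2: 17.2 * 1.8 * 13.2 = 408.672
Term 3: 0.5 * 17.2 * 3.7 * 14.47 = 460.4354
qu = 655.956 + 408.672 + 460.4354
qu = 1525.06 kPa


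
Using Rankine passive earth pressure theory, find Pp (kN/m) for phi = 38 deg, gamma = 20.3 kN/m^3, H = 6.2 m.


Compute passive earth pressure coefficient:
Kp = tan^2(45 + phi/2) = tan^2(64.0) = 4.203746
Compute passive force:
Pp = 0.5 * Kp * gamma * H^2
Pp = 0.5 * 4.203746 * 20.3 * 6.2^2
Pp = 1640.16 kN/m


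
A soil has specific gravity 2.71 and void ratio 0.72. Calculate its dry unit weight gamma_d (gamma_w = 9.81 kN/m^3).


Using gamma_d = Gs * gamma_w / (1 + e)
gamma_d = 2.71 * 9.81 / (1 + 0.72)
gamma_d = 2.71 * 9.81 / 1.72
gamma_d = 15.456 kN/m^3


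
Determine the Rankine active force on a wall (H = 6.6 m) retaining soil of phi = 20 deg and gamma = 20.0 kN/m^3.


Result: 213.57 kN/m

Derivation:
Compute active earth pressure coefficient:
Ka = tan^2(45 - phi/2) = tan^2(35.0) = 0.490291
Compute active force:
Pa = 0.5 * Ka * gamma * H^2
Pa = 0.5 * 0.490291 * 20.0 * 6.6^2
Pa = 213.57 kN/m


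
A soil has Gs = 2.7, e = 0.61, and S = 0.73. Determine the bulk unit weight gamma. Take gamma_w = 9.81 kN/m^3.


Using gamma = gamma_w * (Gs + S*e) / (1 + e)
Numerator: Gs + S*e = 2.7 + 0.73*0.61 = 3.1453
Denominator: 1 + e = 1 + 0.61 = 1.61
gamma = 9.81 * 3.1453 / 1.61
gamma = 19.165 kN/m^3


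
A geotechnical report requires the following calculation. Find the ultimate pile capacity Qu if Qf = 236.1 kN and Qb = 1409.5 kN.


Using Qu = Qf + Qb
Qu = 236.1 + 1409.5
Qu = 1645.6 kN


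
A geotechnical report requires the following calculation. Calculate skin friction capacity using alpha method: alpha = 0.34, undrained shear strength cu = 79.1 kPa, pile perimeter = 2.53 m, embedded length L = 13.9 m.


Using Qs = alpha * cu * perimeter * L
Qs = 0.34 * 79.1 * 2.53 * 13.9
Qs = 945.78 kN


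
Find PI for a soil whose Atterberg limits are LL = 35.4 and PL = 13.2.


Result: 22.2

Derivation:
Using PI = LL - PL
PI = 35.4 - 13.2
PI = 22.2


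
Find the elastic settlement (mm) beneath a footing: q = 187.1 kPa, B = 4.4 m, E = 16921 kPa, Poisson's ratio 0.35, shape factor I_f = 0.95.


Using Se = q * B * (1 - nu^2) * I_f / E
1 - nu^2 = 1 - 0.35^2 = 0.8775
Se = 187.1 * 4.4 * 0.8775 * 0.95 / 16921
Se = 0.040557 m
Convert to mm: Se = 0.040557 * 1000 = 40.557 mm


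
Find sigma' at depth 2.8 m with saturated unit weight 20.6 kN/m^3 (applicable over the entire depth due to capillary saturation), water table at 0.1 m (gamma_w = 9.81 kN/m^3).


Total stress = gamma_sat * depth
sigma = 20.6 * 2.8 = 57.68 kPa
Pore water pressure u = gamma_w * (depth - d_wt)
u = 9.81 * (2.8 - 0.1) = 26.487 kPa
Effective stress = sigma - u
sigma' = 57.68 - 26.487 = 31.19 kPa


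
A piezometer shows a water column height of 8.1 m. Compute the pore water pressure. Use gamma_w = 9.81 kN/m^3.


Result: 79.46 kPa

Derivation:
Using u = gamma_w * h_w
u = 9.81 * 8.1
u = 79.46 kPa


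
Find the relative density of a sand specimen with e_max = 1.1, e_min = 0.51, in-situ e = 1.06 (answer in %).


Result: 6.78 %

Derivation:
Using Dr = (e_max - e) / (e_max - e_min) * 100
e_max - e = 1.1 - 1.06 = 0.04
e_max - e_min = 1.1 - 0.51 = 0.59
Dr = 0.04 / 0.59 * 100
Dr = 6.78 %


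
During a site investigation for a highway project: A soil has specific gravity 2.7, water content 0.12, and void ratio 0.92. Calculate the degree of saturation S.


Result: 0.3522

Derivation:
Using S = Gs * w / e
S = 2.7 * 0.12 / 0.92
S = 0.3522


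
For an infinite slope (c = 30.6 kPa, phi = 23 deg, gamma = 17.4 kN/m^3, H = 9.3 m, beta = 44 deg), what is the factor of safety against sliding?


Using Fs = c / (gamma*H*sin(beta)*cos(beta)) + tan(phi)/tan(beta)
Cohesion contribution = 30.6 / (17.4*9.3*sin(44)*cos(44))
Cohesion contribution = 0.378429
Friction contribution = tan(23)/tan(44) = 0.439557
Fs = 0.378429 + 0.439557
Fs = 0.818


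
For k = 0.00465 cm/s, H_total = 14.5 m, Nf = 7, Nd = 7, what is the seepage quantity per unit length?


Result: 0.0006743 m^3/s per m

Derivation:
Convert k to m/s for unit consistency with H:
k = 0.00465 cm/s = 0.00465 / 100 m/s = 4.65e-05 m/s
Using q = k * H * Nf / Nd
Nf / Nd = 7 / 7 = 1.0
q = 4.65e-05 * 14.5 * 1.0
q = 0.0006743 m^3/s per m
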